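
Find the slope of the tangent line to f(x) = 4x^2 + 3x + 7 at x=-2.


The slope of the tangent line equals f'(x) at the point.
f(x) = 4x^2 + 3x + 7
f'(x) = 8x + 3
At x = -2:
f'(-2) = 8 * (-2) + 3
= -16 + 3
= -13

-13


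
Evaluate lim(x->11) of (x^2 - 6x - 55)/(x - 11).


Direct substitution gives 0/0, so we factor the numerator.
Factor: (x^2 - 6x - 55) = (x - 11)(x + 5)
Cancel the common factor (x - 11):
(x^2 - 6x - 55)/(x - 11) = (x + 5)
Now substitute x = 11:
= (11) - (-5) = 16

16


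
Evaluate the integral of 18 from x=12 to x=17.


The integral of a constant k over [a, b] equals k * (b - a).
integral from 12 to 17 of 18 dx
= 18 * (17 - 12)
= 18 * 5
= 90

90


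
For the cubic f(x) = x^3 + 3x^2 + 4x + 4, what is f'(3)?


Differentiate f(x) = x^3 + 3x^2 + 4x + 4 term by term:
f'(x) = 3x^2 + 6x + 4
Substitute x = 3:
f'(3) = 3 * 3^2 + 6 * 3 + 4
= 27 + 18 + 4
= 49

49


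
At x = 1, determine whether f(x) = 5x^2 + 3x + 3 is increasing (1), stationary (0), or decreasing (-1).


Compute f'(x) to determine behavior:
f'(x) = 10x + 3
f'(1) = 10 * 1 + 3
= 10 + 3
= 13
Since f'(1) > 0, the function is increasing (1)

1


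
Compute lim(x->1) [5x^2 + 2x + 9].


Since polynomials are continuous, we use direct substitution.
lim(x->1) of 5x^2 + 2x + 9
= 5 * 1^2 + 2 * 1 + 9
= 5 + 2 + 9
= 16

16


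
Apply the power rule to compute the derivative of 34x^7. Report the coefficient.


We apply the power rule: d/dx [ax^n] = a*n * x^(n-1)
d/dx [34x^7]
= 34 * 7 * x^(7-1)
= 238x^6
The coefficient is 238

238


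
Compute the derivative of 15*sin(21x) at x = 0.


Apply the chain rule to differentiate 15*sin(21x):
d/dx [15*sin(21x)]
= 15 * cos(21x) * d/dx(21x)
= 15 * 21 * cos(21x)
= 315 * cos(21x)
Evaluate at x = 0:
= 315 * cos(0)
= 315 * 1
= 315

315


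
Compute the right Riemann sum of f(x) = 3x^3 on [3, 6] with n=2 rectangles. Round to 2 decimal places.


Right Riemann sum uses right endpoints of each subinterval.
Interval: [3, 6], n = 2
dx = (6 - 3) / 2 = 3/2
Right endpoints: [9/2, 6]
f values: [2187/8, 648]
Sum = dx * (sum of f values)
= 3/2 * 7371/8
= 22113/16 ≈ 1382.06

1382.06


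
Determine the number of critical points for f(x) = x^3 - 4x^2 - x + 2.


Find where f'(x) = 0:
f(x) = x^3 - 4x^2 - x + 2
f'(x) = 3x^2 - 8x - 1
This is a quadratic in x. Use the discriminant to count real roots.
Discriminant = (-8)^2 - 4 * 3 * (-1)
= 64 - (-12)
= 76
Since discriminant > 0, f'(x) = 0 has 2 real solutions.
Number of critical points: 2

2


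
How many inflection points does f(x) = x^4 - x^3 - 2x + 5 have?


Inflection points occur where f''(x) = 0 and concavity changes.
f(x) = x^4 - x^3 - 2x + 5
f'(x) = 4x^3 - 3x^2 - 2
f''(x) = 12x^2 - 6x
This is a quadratic in x. Use the discriminant to count real roots.
Discriminant = (-6)^2 - 4 * 12 * 0
= 36 - 0
= 36
Since discriminant > 0, f''(x) = 0 has 2 distinct real solutions.
A quadratic with two distinct real roots changes sign at each root, so concavity changes at both.
Number of inflection points: 2

2


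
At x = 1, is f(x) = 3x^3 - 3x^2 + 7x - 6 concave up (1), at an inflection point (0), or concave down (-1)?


Concavity is determined by the sign of f''(x).
f(x) = 3x^3 - 3x^2 + 7x - 6
f'(x) = 9x^2 - 6x + 7
f''(x) = 18x - 6
f''(1) = 18 * 1 - 6
= 18 - 6
= 12
Since f''(1) > 0, the function is concave up (1)

1


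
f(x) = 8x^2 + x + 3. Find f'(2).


Differentiate term by term using power and sum rules:
f(x) = 8x^2 + x + 3
f'(x) = 16x + 1
Substitute x = 2:
f'(2) = 16 * 2 + 1
= 32 + 1
= 33

33


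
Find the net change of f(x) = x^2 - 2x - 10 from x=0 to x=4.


Net change = f(b) - f(a)
f(x) = x^2 - 2x - 10
Compute f(4):
f(4) = 1 * 4^2 - 2 * 4 - 10
= 16 - 8 - 10
= -2
Compute f(0):
f(0) = 1 * 0^2 - 2 * 0 - 10
= 0 + 0 - 10
= -10
Net change = -2 - (-10) = 8

8


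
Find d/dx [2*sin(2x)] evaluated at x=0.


Apply the chain rule to differentiate 2*sin(2x):
d/dx [2*sin(2x)]
= 2 * cos(2x) * d/dx(2x)
= 2 * 2 * cos(2x)
= 4 * cos(2x)
Evaluate at x = 0:
= 4 * cos(0)
= 4 * 1
= 4

4


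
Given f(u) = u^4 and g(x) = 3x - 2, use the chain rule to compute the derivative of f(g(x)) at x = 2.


Using the chain rule: (f(g(x)))' = f'(g(x)) * g'(x)
First, find g(2):
g(2) = 3 * 2 - 2 = 4
Next, f'(u) = 4u^3
And g'(x) = 3
So f'(g(2)) * g'(2)
= 4 * 4^3 * 3
= 4 * 64 * 3
= 768

768


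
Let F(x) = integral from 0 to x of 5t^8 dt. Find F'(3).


By the Fundamental Theorem of Calculus (Part 1):
If F(x) = integral from 0 to x of f(t) dt, then F'(x) = f(x)
Here f(t) = 5t^8
So F'(x) = 5x^8
Evaluate at x = 3:
F'(3) = 5 * 3^8
= 5 * 6561
= 32805

32805


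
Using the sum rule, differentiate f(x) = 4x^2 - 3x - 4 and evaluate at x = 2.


Differentiate term by term using power and sum rules:
f(x) = 4x^2 - 3x - 4
f'(x) = 8x - 3
Substitute x = 2:
f'(2) = 8 * 2 - 3
= 16 - 3
= 13

13


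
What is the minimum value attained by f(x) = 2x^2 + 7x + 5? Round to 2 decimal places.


For a quadratic f(x) = ax^2 + bx + c with a > 0, the minimum is at the vertex.
Vertex x-coordinate: x = -b/(2a)
x = -(7) / (2 * 2)
x = -7/4
Substitute back to find the minimum value:
f(-7/4) = 2 * (-7/4)^2 + 7 * (-7/4) + 5
= 49/8 - 49/4 + 5
= -9/8 ≈ -1.13

-1.13


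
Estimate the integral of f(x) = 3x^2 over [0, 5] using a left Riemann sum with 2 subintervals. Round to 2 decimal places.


Left Riemann sum uses left endpoints of each subinterval.
Interval: [0, 5], n = 2
dx = (5 - 0) / 2 = 5/2
Left endpoints: [0, 5/2]
f values: [0, 75/4]
Sum = dx * (sum of f values)
= 5/2 * 75/4
= 375/8 ≈ 46.88

46.88


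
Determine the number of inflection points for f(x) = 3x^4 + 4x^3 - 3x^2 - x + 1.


Inflection points occur where f''(x) = 0 and concavity changes.
f(x) = 3x^4 + 4x^3 - 3x^2 - x + 1
f'(x) = 12x^3 + 12x^2 - 6x - 1
f''(x) = 36x^2 + 24x - 6
This is a quadratic in x. Use the discriminant to count real roots.
Discriminant = (24)^2 - 4 * 36 * (-6)
= 576 - (-864)
= 1440
Since discriminant > 0, f''(x) = 0 has 2 distinct real solutions.
A quadratic with two distinct real roots changes sign at each root, so concavity changes at both.
Number of inflection points: 2

2


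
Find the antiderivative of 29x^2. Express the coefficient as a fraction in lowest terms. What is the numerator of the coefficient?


Apply the power rule for integration:
integral of ax^n dx = a/(n+1) * x^(n+1) + C
integral of 29x^2 dx
= 29/3 * x^3 + C
The coefficient in lowest terms is 29/3, and its numerator is 29

29


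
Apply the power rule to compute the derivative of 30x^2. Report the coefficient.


We apply the power rule: d/dx [ax^n] = a*n * x^(n-1)
d/dx [30x^2]
= 30 * 2 * x^(2-1)
= 60x
The coefficient is 60

60


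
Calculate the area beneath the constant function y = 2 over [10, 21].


The area under a constant function y = 2 is a rectangle.
Width = 21 - 10 = 11
Height = 2
Area = width * height
= 11 * 2
= 22

22


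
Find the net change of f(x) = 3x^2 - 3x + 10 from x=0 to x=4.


Net change = f(b) - f(a)
f(x) = 3x^2 - 3x + 10
Compute f(4):
f(4) = 3 * 4^2 - 3 * 4 + 10
= 48 - 12 + 10
= 46
Compute f(0):
f(0) = 3 * 0^2 - 3 * 0 + 10
= 0 + 0 + 10
= 10
Net change = 46 - 10 = 36

36


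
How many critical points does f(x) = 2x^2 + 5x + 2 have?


Find where f'(x) = 0:
f'(x) = 4x + 5
Set f'(x) = 0:
4x + 5 = 0
x = -5 / 4 = -5/4
This is a linear equation in x, so there is exactly one solution.
Number of critical points: 1

1


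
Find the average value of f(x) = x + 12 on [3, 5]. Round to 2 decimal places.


Average value = 1/(b-a) * integral from a to b of f(x) dx
First compute the integral of x + 12:
F(x) = (1/2)x^2 + 12x
F(5) = 1/2 * 25 + 12 * 5 = 145/2
F(3) = 1/2 * 9 + 12 * 3 = 81/2
Integral = 145/2 - 81/2 = 32
Average = 32 / (5 - 3) = 32 / 2
= 16 = 16.00

16.00


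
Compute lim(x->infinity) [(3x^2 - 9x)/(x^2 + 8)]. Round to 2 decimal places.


For limits at infinity with equal-degree polynomials,
we compare leading coefficients.
Numerator leading term: 3x^2
Denominator leading term: x^2
Divide both by x^2:
lim = (3 - 9/x) / (1 + 8/x^2)
As x -> infinity, the 1/x and 1/x^2 terms vanish:
= 3/1 = 3 = 3.00

3.00


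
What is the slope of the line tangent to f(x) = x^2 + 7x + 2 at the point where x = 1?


The slope of the tangent line equals f'(x) at the point.
f(x) = x^2 + 7x + 2
f'(x) = 2x + 7
At x = 1:
f'(1) = 2 * 1 + 7
= 2 + 7
= 9

9


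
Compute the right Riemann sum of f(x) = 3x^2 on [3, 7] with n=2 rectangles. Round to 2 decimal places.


Right Riemann sum uses right endpoints of each subinterval.
Interval: [3, 7], n = 2
dx = (7 - 3) / 2 = 2
Right endpoints: [5, 7]
f values: [75, 147]
Sum = dx * (sum of f values)
= 2 * 222
= 444 = 444.00

444.00


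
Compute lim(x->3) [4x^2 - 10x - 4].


Since polynomials are continuous, we use direct substitution.
lim(x->3) of 4x^2 - 10x - 4
= 4 * 3^2 - 10 * 3 - 4
= 36 - 30 - 4
= 2

2


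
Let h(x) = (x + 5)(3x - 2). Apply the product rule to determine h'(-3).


Let u(x) = x + 5 and v(x) = 3x - 2
u'(x) = 1
v'(x) = 3
Product rule: h'(x) = u'(x)*v(x) + u(x)*v'(x)
= 1 * (3x - 2) + (x + 5) * 3
At x = -3:
u(-3) = 1 * (-3) + 5 = 2
v(-3) = 3 * (-3) - 2 = -11
h'(-3) = 1 * (-11) + 2 * 3
= -11 + 6
= -5

-5


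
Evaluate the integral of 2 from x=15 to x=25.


The integral of a constant k over [a, b] equals k * (b - a).
integral from 15 to 25 of 2 dx
= 2 * (25 - 15)
= 2 * 10
= 20

20


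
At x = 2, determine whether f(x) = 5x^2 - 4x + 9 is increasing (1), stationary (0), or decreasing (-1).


Compute f'(x) to determine behavior:
f'(x) = 10x - 4
f'(2) = 10 * 2 - 4
= 20 - 4
= 16
Since f'(2) > 0, the function is increasing (1)

1


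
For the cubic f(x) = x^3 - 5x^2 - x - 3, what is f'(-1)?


Differentiate f(x) = x^3 - 5x^2 - x - 3 term by term:
f'(x) = 3x^2 - 10x - 1
Substitute x = -1:
f'(-1) = 3 * (-1)^2 - 10 * (-1) - 1
= 3 + 10 - 1
= 12

12


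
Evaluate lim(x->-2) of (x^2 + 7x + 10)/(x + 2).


Direct substitution gives 0/0, so we factor the numerator.
Factor: (x^2 + 7x + 10) = (x + 2)(x + 5)
Cancel the common factor (x + 2):
(x^2 + 7x + 10)/(x + 2) = (x + 5)
Now substitute x = -2:
= (-2) - (-5) = 3

3


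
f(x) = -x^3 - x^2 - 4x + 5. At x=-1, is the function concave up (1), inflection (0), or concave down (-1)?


Concavity is determined by the sign of f''(x).
f(x) = -x^3 - x^2 - 4x + 5
f'(x) = -3x^2 - 2x - 4
f''(x) = -6x - 2
f''(-1) = -6 * (-1) - 2
= 6 - 2
= 4
Since f''(-1) > 0, the function is concave up (1)

1


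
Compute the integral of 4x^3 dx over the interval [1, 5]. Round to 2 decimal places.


Find the antiderivative of 4x^3:
F(x) = 4/4 * x^4
Apply the Fundamental Theorem of Calculus:
F(5) - F(1)
= 4/4 * 5^4 - 4/4 * 1^4
= 4/4 * (625 - 1)
= 4/4 * 624
= 624 = 624.00

624.00


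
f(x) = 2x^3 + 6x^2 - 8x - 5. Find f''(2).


First derivative:
f'(x) = 6x^2 + 12x - 8
Second derivative:
f''(x) = 12x + 12
Substitute x = 2:
f''(2) = 12 * 2 + 12
= 24 + 12
= 36

36


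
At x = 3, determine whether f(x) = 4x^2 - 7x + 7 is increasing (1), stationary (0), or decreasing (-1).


Compute f'(x) to determine behavior:
f'(x) = 8x - 7
f'(3) = 8 * 3 - 7
= 24 - 7
= 17
Since f'(3) > 0, the function is increasing (1)

1


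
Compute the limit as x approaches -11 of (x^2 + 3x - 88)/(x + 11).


Direct substitution gives 0/0, so we factor the numerator.
Factor: (x^2 + 3x - 88) = (x + 11)(x - 8)
Cancel the common factor (x + 11):
(x^2 + 3x - 88)/(x + 11) = (x - 8)
Now substitute x = -11:
= (-11) - (8) = -19

-19


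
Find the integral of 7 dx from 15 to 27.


The integral of a constant k over [a, b] equals k * (b - a).
integral from 15 to 27 of 7 dx
= 7 * (27 - 15)
= 7 * 12
= 84

84


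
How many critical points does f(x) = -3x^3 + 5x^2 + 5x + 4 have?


Find where f'(x) = 0:
f(x) = -3x^3 + 5x^2 + 5x + 4
f'(x) = -9x^2 + 10x + 5
This is a quadratic in x. Use the discriminant to count real roots.
Discriminant = (10)^2 - 4 * (-9) * 5
= 100 - (-180)
= 280
Since discriminant > 0, f'(x) = 0 has 2 real solutions.
Number of critical points: 2

2


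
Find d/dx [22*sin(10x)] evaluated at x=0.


Apply the chain rule to differentiate 22*sin(10x):
d/dx [22*sin(10x)]
= 22 * cos(10x) * d/dx(10x)
= 22 * 10 * cos(10x)
= 220 * cos(10x)
Evaluate at x = 0:
= 220 * cos(0)
= 220 * 1
= 220

220


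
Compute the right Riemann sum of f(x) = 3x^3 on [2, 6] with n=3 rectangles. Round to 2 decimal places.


Right Riemann sum uses right endpoints of each subinterval.
Interval: [2, 6], n = 3
dx = (6 - 2) / 3 = 4/3
Right endpoints: [10/3, 14/3, 6]
f values: [1000/9, 2744/9, 648]
Sum = dx * (sum of f values)
= 4/3 * 1064
= 4256/3 ≈ 1418.67

1418.67


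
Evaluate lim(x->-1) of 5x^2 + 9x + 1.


Since polynomials are continuous, we use direct substitution.
lim(x->-1) of 5x^2 + 9x + 1
= 5 * (-1)^2 + 9 * (-1) + 1
= 5 - 9 + 1
= -3

-3


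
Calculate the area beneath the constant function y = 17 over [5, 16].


The area under a constant function y = 17 is a rectangle.
Width = 16 - 5 = 11
Height = 17
Area = width * height
= 11 * 17
= 187

187


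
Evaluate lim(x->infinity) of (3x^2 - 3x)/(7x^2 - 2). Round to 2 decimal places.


For limits at infinity with equal-degree polynomials,
we compare leading coefficients.
Numerator leading term: 3x^2
Denominator leading term: 7x^2
Divide both by x^2:
lim = (3 - 3/x) / (7 - 2/x^2)
As x -> infinity, the 1/x and 1/x^2 terms vanish:
= 3/7 ≈ 0.43

0.43


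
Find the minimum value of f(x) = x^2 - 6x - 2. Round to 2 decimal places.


For a quadratic f(x) = ax^2 + bx + c with a > 0, the minimum is at the vertex.
Vertex x-coordinate: x = -b/(2a)
x = -(-6) / (2 * 1)
x = 6/2 = 3
Substitute back to find the minimum value:
f(3) = 1 * 3^2 - 6 * 3 - 2
= 9 - 18 - 2
= -11 = -11.00

-11.00


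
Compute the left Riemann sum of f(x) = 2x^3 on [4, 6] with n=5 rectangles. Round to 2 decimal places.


Left Riemann sum uses left endpoints of each subinterval.
Interval: [4, 6], n = 5
dx = (6 - 4) / 5 = 2/5
Left endpoints: [4, 22/5, 24/5, 26/5, 28/5]
f values: [128, 21296/125, 27648/125, 35152/125, 43904/125]
Sum = dx * (sum of f values)
= 2/5 * 1152
= 2304/5 = 460.80

460.80


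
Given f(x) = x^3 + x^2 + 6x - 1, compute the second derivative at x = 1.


First derivative:
f'(x) = 3x^2 + 2x + 6
Second derivative:
f''(x) = 6x + 2
Substitute x = 1:
f''(1) = 6 * 1 + 2
= 6 + 2
= 8

8


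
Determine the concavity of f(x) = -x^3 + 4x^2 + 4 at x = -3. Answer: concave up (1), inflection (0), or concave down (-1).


Concavity is determined by the sign of f''(x).
f(x) = -x^3 + 4x^2 + 4
f'(x) = -3x^2 + 8x
f''(x) = -6x + 8
f''(-3) = -6 * (-3) + 8
= 18 + 8
= 26
Since f''(-3) > 0, the function is concave up (1)

1


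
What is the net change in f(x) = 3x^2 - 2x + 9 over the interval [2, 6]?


Net change = f(b) - f(a)
f(x) = 3x^2 - 2x + 9
Compute f(6):
f(6) = 3 * 6^2 - 2 * 6 + 9
= 108 - 12 + 9
= 105
Compute f(2):
f(2) = 3 * 2^2 - 2 * 2 + 9
= 12 - 4 + 9
= 17
Net change = 105 - 17 = 88

88


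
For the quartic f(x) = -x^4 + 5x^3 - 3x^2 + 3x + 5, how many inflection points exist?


Inflection points occur where f''(x) = 0 and concavity changes.
f(x) = -x^4 + 5x^3 - 3x^2 + 3x + 5
f'(x) = -4x^3 + 15x^2 - 6x + 3
f''(x) = -12x^2 + 30x - 6
This is a quadratic in x. Use the discriminant to count real roots.
Discriminant = (30)^2 - 4 * (-12) * (-6)
= 900 - 288
= 612
Since discriminant > 0, f''(x) = 0 has 2 distinct real solutions.
A quadratic with two distinct real roots changes sign at each root, so concavity changes at both.
Number of inflection points: 2

2


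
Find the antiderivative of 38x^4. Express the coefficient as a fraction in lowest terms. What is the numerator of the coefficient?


Apply the power rule for integration:
integral of ax^n dx = a/(n+1) * x^(n+1) + C
integral of 38x^4 dx
= 38/5 * x^5 + C
The coefficient in lowest terms is 38/5, and its numerator is 38

38


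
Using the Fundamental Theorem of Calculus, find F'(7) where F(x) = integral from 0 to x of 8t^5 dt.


By the Fundamental Theorem of Calculus (Part 1):
If F(x) = integral from 0 to x of f(t) dt, then F'(x) = f(x)
Here f(t) = 8t^5
So F'(x) = 8x^5
Evaluate at x = 7:
F'(7) = 8 * 7^5
= 8 * 16807
= 134456

134456


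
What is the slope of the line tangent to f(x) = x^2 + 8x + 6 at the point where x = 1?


The slope of the tangent line equals f'(x) at the point.
f(x) = x^2 + 8x + 6
f'(x) = 2x + 8
At x = 1:
f'(1) = 2 * 1 + 8
= 2 + 8
= 10

10


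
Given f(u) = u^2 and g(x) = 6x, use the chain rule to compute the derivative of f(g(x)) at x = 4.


Using the chain rule: (f(g(x)))' = f'(g(x)) * g'(x)
First, find g(4):
g(4) = 6 * 4 + 0 = 24
Next, f'(u) = 2u
And g'(x) = 6
So f'(g(4)) * g'(4)
= 2 * 24 * 6
= 288

288


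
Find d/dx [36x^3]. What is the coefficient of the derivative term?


We apply the power rule: d/dx [ax^n] = a*n * x^(n-1)
d/dx [36x^3]
= 36 * 3 * x^(3-1)
= 108x^2
The coefficient is 108

108


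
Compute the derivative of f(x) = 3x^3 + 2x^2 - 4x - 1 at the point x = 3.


Differentiate f(x) = 3x^3 + 2x^2 - 4x - 1 term by term:
f'(x) = 9x^2 + 4x - 4
Substitute x = 3:
f'(3) = 9 * 3^2 + 4 * 3 - 4
= 81 + 12 - 4
= 89

89


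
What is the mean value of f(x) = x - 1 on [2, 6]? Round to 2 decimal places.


Average value = 1/(b-a) * integral from a to b of f(x) dx
First compute the integral of x - 1:
F(x) = (1/2)x^2 - x
F(6) = 1/2 * 36 - 1 * 6 = 12
F(2) = 1/2 * 4 - 1 * 2 = 0
Integral = 12 - 0 = 12
Average = 12 / (6 - 2) = 12 / 4
= 3 = 3.00

3.00


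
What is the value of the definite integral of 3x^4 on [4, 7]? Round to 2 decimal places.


Find the antiderivative of 3x^4:
F(x) = 3/5 * x^5
Apply the Fundamental Theorem of Calculus:
F(7) - F(4)
= 3/5 * 7^5 - 3/5 * 4^5
= 3/5 * (16807 - 1024)
= 3/5 * 15783
= 47349/5 = 9469.80

9469.80


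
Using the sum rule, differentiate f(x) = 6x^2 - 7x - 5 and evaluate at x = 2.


Differentiate term by term using power and sum rules:
f(x) = 6x^2 - 7x - 5
f'(x) = 12x - 7
Substitute x = 2:
f'(2) = 12 * 2 - 7
= 24 - 7
= 17

17


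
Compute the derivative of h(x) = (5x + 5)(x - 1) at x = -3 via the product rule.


Let u(x) = 5x + 5 and v(x) = x - 1
u'(x) = 5
v'(x) = 1
Product rule: h'(x) = u'(x)*v(x) + u(x)*v'(x)
= 5 * (x - 1) + (5x + 5) * 1
At x = -3:
u(-3) = 5 * (-3) + 5 = -10
v(-3) = 1 * (-3) - 1 = -4
h'(-3) = 5 * (-4) + (-10) * 1
= -20 - 10
= -30

-30


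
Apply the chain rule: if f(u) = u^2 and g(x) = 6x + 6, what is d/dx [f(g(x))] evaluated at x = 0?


Using the chain rule: (f(g(x)))' = f'(g(x)) * g'(x)
First, find g(0):
g(0) = 6 * 0 + 6 = 6
Next, f'(u) = 2u
And g'(x) = 6
So f'(g(0)) * g'(0)
= 2 * 6 * 6
= 72

72


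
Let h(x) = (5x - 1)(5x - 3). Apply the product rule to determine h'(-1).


Let u(x) = 5x - 1 and v(x) = 5x - 3
u'(x) = 5
v'(x) = 5
Product rule: h'(x) = u'(x)*v(x) + u(x)*v'(x)
= 5 * (5x - 3) + (5x - 1) * 5
At x = -1:
u(-1) = 5 * (-1) - 1 = -6
v(-1) = 5 * (-1) - 3 = -8
h'(-1) = 5 * (-8) + (-6) * 5
= -40 - 30
= -70

-70


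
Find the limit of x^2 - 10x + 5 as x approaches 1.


Since polynomials are continuous, we use direct substitution.
lim(x->1) of x^2 - 10x + 5
= 1 * 1^2 - 10 * 1 + 5
= 1 - 10 + 5
= -4

-4


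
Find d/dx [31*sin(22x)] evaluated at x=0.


Apply the chain rule to differentiate 31*sin(22x):
d/dx [31*sin(22x)]
= 31 * cos(22x) * d/dx(22x)
= 31 * 22 * cos(22x)
= 682 * cos(22x)
Evaluate at x = 0:
= 682 * cos(0)
= 682 * 1
= 682

682


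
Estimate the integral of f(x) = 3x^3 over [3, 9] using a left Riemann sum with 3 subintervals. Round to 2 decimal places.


Left Riemann sum uses left endpoints of each subinterval.
Interval: [3, 9], n = 3
dx = (9 - 3) / 3 = 2
Left endpoints: [3, 5, 7]
f values: [81, 375, 1029]
Sum = dx * (sum of f values)
= 2 * 1485
= 2970 = 2970.00

2970.00


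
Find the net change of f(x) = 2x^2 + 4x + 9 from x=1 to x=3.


Net change = f(b) - f(a)
f(x) = 2x^2 + 4x + 9
Compute f(3):
f(3) = 2 * 3^2 + 4 * 3 + 9
= 18 + 12 + 9
= 39
Compute f(1):
f(1) = 2 * 1^2 + 4 * 1 + 9
= 2 + 4 + 9
= 15
Net change = 39 - 15 = 24

24


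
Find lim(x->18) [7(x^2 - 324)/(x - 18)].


Direct substitution gives 0/0, so we factor the numerator.
Factor: 7(x^2 - 324) = 7 * (x - 18)(x + 18)
Cancel the common factor (x - 18):
7(x^2 - 324)/(x - 18) = 7 * (x + 18)
Now substitute x = 18:
= 7 * (18 + 18) = 252

252


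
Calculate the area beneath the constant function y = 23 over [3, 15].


The area under a constant function y = 23 is a rectangle.
Width = 15 - 3 = 12
Height = 23
Area = width * height
= 12 * 23
= 276

276


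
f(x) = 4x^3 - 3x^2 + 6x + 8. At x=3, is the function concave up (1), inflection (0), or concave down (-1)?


Concavity is determined by the sign of f''(x).
f(x) = 4x^3 - 3x^2 + 6x + 8
f'(x) = 12x^2 - 6x + 6
f''(x) = 24x - 6
f''(3) = 24 * 3 - 6
= 72 - 6
= 66
Since f''(3) > 0, the function is concave up (1)

1


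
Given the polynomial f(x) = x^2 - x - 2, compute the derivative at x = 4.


Differentiate term by term using power and sum rules:
f(x) = x^2 - x - 2
f'(x) = 2x - 1
Substitute x = 4:
f'(4) = 2 * 4 - 1
= 8 - 1
= 7

7


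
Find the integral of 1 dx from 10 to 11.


The integral of a constant k over [a, b] equals k * (b - a).
integral from 10 to 11 of 1 dx
= 1 * (11 - 10)
= 1 * 1
= 1

1


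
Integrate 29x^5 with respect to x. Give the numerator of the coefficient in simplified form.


Apply the power rule for integration:
integral of ax^n dx = a/(n+1) * x^(n+1) + C
integral of 29x^5 dx
= 29/6 * x^6 + C
The coefficient in lowest terms is 29/6, and its numerator is 29

29


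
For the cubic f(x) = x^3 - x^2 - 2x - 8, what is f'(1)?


Differentiate f(x) = x^3 - x^2 - 2x - 8 term by term:
f'(x) = 3x^2 - 2x - 2
Substitute x = 1:
f'(1) = 3 * 1^2 - 2 * 1 - 2
= 3 - 2 - 2
= -1

-1


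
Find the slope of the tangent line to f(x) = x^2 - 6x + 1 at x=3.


The slope of the tangent line equals f'(x) at the point.
f(x) = x^2 - 6x + 1
f'(x) = 2x - 6
At x = 3:
f'(3) = 2 * 3 - 6
= 6 - 6
= 0

0


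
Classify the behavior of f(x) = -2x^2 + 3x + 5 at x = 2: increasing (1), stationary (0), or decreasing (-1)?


Compute f'(x) to determine behavior:
f'(x) = -4x + 3
f'(2) = -4 * 2 + 3
= -8 + 3
= -5
Since f'(2) < 0, the function is decreasing (-1)

-1


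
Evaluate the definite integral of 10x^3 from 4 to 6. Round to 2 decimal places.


Find the antiderivative of 10x^3:
F(x) = 10/4 * x^4
Apply the Fundamental Theorem of Calculus:
F(6) - F(4)
= 10/4 * 6^4 - 10/4 * 4^4
= 10/4 * (1296 - 256)
= 10/4 * 1040
= 2600 = 2600.00

2600.00


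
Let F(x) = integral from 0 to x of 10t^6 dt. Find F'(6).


By the Fundamental Theorem of Calculus (Part 1):
If F(x) = integral from 0 to x of f(t) dt, then F'(x) = f(x)
Here f(t) = 10t^6
So F'(x) = 10x^6
Evaluate at x = 6:
F'(6) = 10 * 6^6
= 10 * 46656
= 466560

466560


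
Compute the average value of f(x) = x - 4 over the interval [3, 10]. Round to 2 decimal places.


Average value = 1/(b-a) * integral from a to b of f(x) dx
First compute the integral of x - 4:
F(x) = (1/2)x^2 - 4x
F(10) = 1/2 * 100 - 4 * 10 = 10
F(3) = 1/2 * 9 - 4 * 3 = -15/2
Integral = 10 - (-15/2) = 35/2
Average = (35/2) / (10 - 3) = (35/2) / 7
= 5/2 = 2.50

2.50


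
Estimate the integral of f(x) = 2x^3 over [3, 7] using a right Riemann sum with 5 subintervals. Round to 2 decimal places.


Right Riemann sum uses right endpoints of each subinterval.
Interval: [3, 7], n = 5
dx = (7 - 3) / 5 = 4/5
Right endpoints: [19/5, 23/5, 27/5, 31/5, 7]
f values: [13718/125, 24334/125, 39366/125, 59582/125, 686]
Sum = dx * (sum of f values)
= 4/5 * 1782
= 7128/5 = 1425.60

1425.60


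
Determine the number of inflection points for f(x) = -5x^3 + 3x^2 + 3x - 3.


Inflection points occur where f''(x) = 0 and concavity changes.
f(x) = -5x^3 + 3x^2 + 3x - 3
f'(x) = -15x^2 + 6x + 3
f''(x) = -30x + 6
Set f''(x) = 0:
-30x + 6 = 0
x = -6 / (-30) = 1/5
Since f''(x) is linear (degree 1), it changes sign at this point.
Therefore there is exactly 1 inflection point.

1


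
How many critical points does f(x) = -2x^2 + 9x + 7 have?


Find where f'(x) = 0:
f'(x) = -4x + 9
Set f'(x) = 0:
-4x + 9 = 0
x = -9 / (-4) = 9/4
This is a linear equation in x, so there is exactly one solution.
Number of critical points: 1

1


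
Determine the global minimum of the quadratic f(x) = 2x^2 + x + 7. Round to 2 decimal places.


For a quadratic f(x) = ax^2 + bx + c with a > 0, the minimum is at the vertex.
Vertex x-coordinate: x = -b/(2a)
x = -(1) / (2 * 2)
x = -1/4
Substitute back to find the minimum value:
f(-1/4) = 2 * (-1/4)^2 + 1 * (-1/4) + 7
= 1/8 - 1/4 + 7
= 55/8 ≈ 6.88

6.88


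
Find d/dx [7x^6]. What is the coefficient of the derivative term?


We apply the power rule: d/dx [ax^n] = a*n * x^(n-1)
d/dx [7x^6]
= 7 * 6 * x^(6-1)
= 42x^5
The coefficient is 42

42


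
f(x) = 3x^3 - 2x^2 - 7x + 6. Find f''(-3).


First derivative:
f'(x) = 9x^2 - 4x - 7
Second derivative:
f''(x) = 18x - 4
Substitute x = -3:
f''(-3) = 18 * (-3) - 4
= -54 - 4
= -58

-58


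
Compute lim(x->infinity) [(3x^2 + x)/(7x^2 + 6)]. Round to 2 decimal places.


For limits at infinity with equal-degree polynomials,
we compare leading coefficients.
Numerator leading term: 3x^2
Denominator leading term: 7x^2
Divide both by x^2:
lim = (3 + 1/x) / (7 + 6/x^2)
As x -> infinity, the 1/x and 1/x^2 terms vanish:
= 3/7 ≈ 0.43

0.43


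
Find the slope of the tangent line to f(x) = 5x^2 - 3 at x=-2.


The slope of the tangent line equals f'(x) at the point.
f(x) = 5x^2 - 3
f'(x) = 10x
At x = -2:
f'(-2) = 10 * (-2) + 0
= -20 + 0
= -20

-20


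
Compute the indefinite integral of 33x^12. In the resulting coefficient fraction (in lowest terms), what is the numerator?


Apply the power rule for integration:
integral of ax^n dx = a/(n+1) * x^(n+1) + C
integral of 33x^12 dx
= 33/13 * x^13 + C
The coefficient in lowest terms is 33/13, and its numerator is 33

33


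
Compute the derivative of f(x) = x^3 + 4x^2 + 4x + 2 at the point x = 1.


Differentiate f(x) = x^3 + 4x^2 + 4x + 2 term by term:
f'(x) = 3x^2 + 8x + 4
Substitute x = 1:
f'(1) = 3 * 1^2 + 8 * 1 + 4
= 3 + 8 + 4
= 15

15


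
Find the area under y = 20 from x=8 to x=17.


The area under a constant function y = 20 is a rectangle.
Width = 17 - 8 = 9
Height = 20
Area = width * height
= 9 * 20
= 180

180


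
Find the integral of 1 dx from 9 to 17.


The integral of a constant k over [a, b] equals k * (b - a).
integral from 9 to 17 of 1 dx
= 1 * (17 - 9)
= 1 * 8
= 8

8


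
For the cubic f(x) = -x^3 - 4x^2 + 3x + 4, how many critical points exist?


Find where f'(x) = 0:
f(x) = -x^3 - 4x^2 + 3x + 4
f'(x) = -3x^2 - 8x + 3
This is a quadratic in x. Use the discriminant to count real roots.
Discriminant = (-8)^2 - 4 * (-3) * 3
= 64 - (-36)
= 100
Since discriminant > 0, f'(x) = 0 has 2 real solutions.
Number of critical points: 2

2


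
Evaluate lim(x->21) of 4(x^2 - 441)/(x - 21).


Direct substitution gives 0/0, so we factor the numerator.
Factor: 4(x^2 - 441) = 4 * (x - 21)(x + 21)
Cancel the common factor (x - 21):
4(x^2 - 441)/(x - 21) = 4 * (x + 21)
Now substitute x = 21:
= 4 * (21 + 21) = 168

168


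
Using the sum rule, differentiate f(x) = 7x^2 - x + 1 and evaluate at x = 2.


Differentiate term by term using power and sum rules:
f(x) = 7x^2 - x + 1
f'(x) = 14x - 1
Substitute x = 2:
f'(2) = 14 * 2 - 1
= 28 - 1
= 27

27


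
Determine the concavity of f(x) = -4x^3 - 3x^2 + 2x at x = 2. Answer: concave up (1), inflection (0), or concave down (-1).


Concavity is determined by the sign of f''(x).
f(x) = -4x^3 - 3x^2 + 2x
f'(x) = -12x^2 - 6x + 2
f''(x) = -24x - 6
f''(2) = -24 * 2 - 6
= -48 - 6
= -54
Since f''(2) < 0, the function is concave down (-1)

-1


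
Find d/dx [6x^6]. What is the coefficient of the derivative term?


We apply the power rule: d/dx [ax^n] = a*n * x^(n-1)
d/dx [6x^6]
= 6 * 6 * x^(6-1)
= 36x^5
The coefficient is 36

36


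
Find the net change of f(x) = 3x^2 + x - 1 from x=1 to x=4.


Net change = f(b) - f(a)
f(x) = 3x^2 + x - 1
Compute f(4):
f(4) = 3 * 4^2 + 1 * 4 - 1
= 48 + 4 - 1
= 51
Compute f(1):
f(1) = 3 * 1^2 + 1 * 1 - 1
= 3 + 1 - 1
= 3
Net change = 51 - 3 = 48

48


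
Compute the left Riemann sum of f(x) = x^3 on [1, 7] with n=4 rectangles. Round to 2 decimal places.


Left Riemann sum uses left endpoints of each subinterval.
Interval: [1, 7], n = 4
dx = (7 - 1) / 4 = 3/2
Left endpoints: [1, 5/2, 4, 11/2]
f values: [1, 125/8, 64, 1331/8]
Sum = dx * (sum of f values)
= 3/2 * 247
= 741/2 = 370.50

370.50


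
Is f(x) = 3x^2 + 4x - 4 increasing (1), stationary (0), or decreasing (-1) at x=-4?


Compute f'(x) to determine behavior:
f'(x) = 6x + 4
f'(-4) = 6 * (-4) + 4
= -24 + 4
= -20
Since f'(-4) < 0, the function is decreasing (-1)

-1


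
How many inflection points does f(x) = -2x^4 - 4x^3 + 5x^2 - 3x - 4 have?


Inflection points occur where f''(x) = 0 and concavity changes.
f(x) = -2x^4 - 4x^3 + 5x^2 - 3x - 4
f'(x) = -8x^3 - 12x^2 + 10x - 3
f''(x) = -24x^2 - 24x + 10
This is a quadratic in x. Use the discriminant to count real roots.
Discriminant = (-24)^2 - 4 * (-24) * 10
= 576 - (-960)
= 1536
Since discriminant > 0, f''(x) = 0 has 2 distinct real solutions.
A quadratic with two distinct real roots changes sign at each root, so concavity changes at both.
Number of inflection points: 2

2


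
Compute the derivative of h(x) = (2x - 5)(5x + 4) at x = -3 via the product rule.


Let u(x) = 2x - 5 and v(x) = 5x + 4
u'(x) = 2
v'(x) = 5
Product rule: h'(x) = u'(x)*v(x) + u(x)*v'(x)
= 2 * (5x + 4) + (2x - 5) * 5
At x = -3:
u(-3) = 2 * (-3) - 5 = -11
v(-3) = 5 * (-3) + 4 = -11
h'(-3) = 2 * (-11) + (-11) * 5
= -22 - 55
= -77

-77


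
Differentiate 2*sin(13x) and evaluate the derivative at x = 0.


Apply the chain rule to differentiate 2*sin(13x):
d/dx [2*sin(13x)]
= 2 * cos(13x) * d/dx(13x)
= 2 * 13 * cos(13x)
= 26 * cos(13x)
Evaluate at x = 0:
= 26 * cos(0)
= 26 * 1
= 26

26


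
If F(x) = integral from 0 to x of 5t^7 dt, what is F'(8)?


By the Fundamental Theorem of Calculus (Part 1):
If F(x) = integral from 0 to x of f(t) dt, then F'(x) = f(x)
Here f(t) = 5t^7
So F'(x) = 5x^7
Evaluate at x = 8:
F'(8) = 5 * 8^7
= 5 * 2097152
= 10485760

10485760


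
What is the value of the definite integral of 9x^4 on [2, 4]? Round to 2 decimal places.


Find the antiderivative of 9x^4:
F(x) = 9/5 * x^5
Apply the Fundamental Theorem of Calculus:
F(4) - F(2)
= 9/5 * 4^5 - 9/5 * 2^5
= 9/5 * (1024 - 32)
= 9/5 * 992
= 8928/5 = 1785.60

1785.60


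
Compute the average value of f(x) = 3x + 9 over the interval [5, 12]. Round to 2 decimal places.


Average value = 1/(b-a) * integral from a to b of f(x) dx
First compute the integral of 3x + 9:
F(x) = (3/2)x^2 + 9x
F(12) = 3/2 * 144 + 9 * 12 = 324
F(5) = 3/2 * 25 + 9 * 5 = 165/2
Integral = 324 - 165/2 = 483/2
Average = (483/2) / (12 - 5) = (483/2) / 7
= 69/2 = 34.50

34.50


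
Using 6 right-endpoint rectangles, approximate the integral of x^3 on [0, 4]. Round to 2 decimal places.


Right Riemann sum uses right endpoints of each subinterval.
Interval: [0, 4], n = 6
dx = (4 - 0) / 6 = 2/3
Right endpoints: [2/3, 4/3, 2, 8/3, 10/3, 4]
f values: [8/27, 64/27, 8, 512/27, 1000/27, 64]
Sum = dx * (sum of f values)
= 2/3 * 392/3
= 784/9 ≈ 87.11

87.11


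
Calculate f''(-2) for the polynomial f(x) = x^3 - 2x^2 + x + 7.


First derivative:
f'(x) = 3x^2 - 4x + 1
Second derivative:
f''(x) = 6x - 4
Substitute x = -2:
f''(-2) = 6 * (-2) - 4
= -12 - 4
= -16

-16


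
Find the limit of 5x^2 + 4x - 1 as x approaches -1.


Since polynomials are continuous, we use direct substitution.
lim(x->-1) of 5x^2 + 4x - 1
= 5 * (-1)^2 + 4 * (-1) - 1
= 5 - 4 - 1
= 0

0


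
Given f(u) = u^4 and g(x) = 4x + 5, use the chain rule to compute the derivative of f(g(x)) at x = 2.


Using the chain rule: (f(g(x)))' = f'(g(x)) * g'(x)
First, find g(2):
g(2) = 4 * 2 + 5 = 13
Next, f'(u) = 4u^3
And g'(x) = 4
So f'(g(2)) * g'(2)
= 4 * 13^3 * 4
= 4 * 2197 * 4
= 35152

35152


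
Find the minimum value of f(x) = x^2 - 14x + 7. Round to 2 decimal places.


For a quadratic f(x) = ax^2 + bx + c with a > 0, the minimum is at the vertex.
Vertex x-coordinate: x = -b/(2a)
x = -(-14) / (2 * 1)
x = 14/2 = 7
Substitute back to find the minimum value:
f(7) = 1 * 7^2 - 14 * 7 + 7
= 49 - 98 + 7
= -42 = -42.00

-42.00


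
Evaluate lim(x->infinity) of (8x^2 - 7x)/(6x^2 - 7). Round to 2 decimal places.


For limits at infinity with equal-degree polynomials,
we compare leading coefficients.
Numerator leading term: 8x^2
Denominator leading term: 6x^2
Divide both by x^2:
lim = (8 - 7/x) / (6 - 7/x^2)
As x -> infinity, the 1/x and 1/x^2 terms vanish:
= 8/6 = 4/3 ≈ 1.33

1.33


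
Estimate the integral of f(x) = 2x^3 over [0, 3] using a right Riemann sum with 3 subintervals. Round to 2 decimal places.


Right Riemann sum uses right endpoints of each subinterval.
Interval: [0, 3], n = 3
dx = (3 - 0) / 3 = 1
Right endpoints: [1, 2, 3]
f values: [2, 16, 54]
Sum = dx * (sum of f values)
= 1 * 72
= 72 = 72.00

72.00


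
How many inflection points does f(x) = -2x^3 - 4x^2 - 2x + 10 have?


Inflection points occur where f''(x) = 0 and concavity changes.
f(x) = -2x^3 - 4x^2 - 2x + 10
f'(x) = -6x^2 - 8x - 2
f''(x) = -12x - 8
Set f''(x) = 0:
-12x - 8 = 0
x = 8 / (-12) = -2/3
Since f''(x) is linear (degree 1), it changes sign at this point.
Therefore there is exactly 1 inflection point.

1


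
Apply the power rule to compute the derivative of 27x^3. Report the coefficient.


We apply the power rule: d/dx [ax^n] = a*n * x^(n-1)
d/dx [27x^3]
= 27 * 3 * x^(3-1)
= 81x^2
The coefficient is 81

81


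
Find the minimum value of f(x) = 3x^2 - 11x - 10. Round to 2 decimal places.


For a quadratic f(x) = ax^2 + bx + c with a > 0, the minimum is at the vertex.
Vertex x-coordinate: x = -b/(2a)
x = -(-11) / (2 * 3)
x = 11/6
Substitute back to find the minimum value:
f(11/6) = 3 * (11/6)^2 - 11 * (11/6) - 10
= 121/12 - 121/6 - 10
= -241/12 ≈ -20.08

-20.08


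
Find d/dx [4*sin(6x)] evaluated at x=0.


Apply the chain rule to differentiate 4*sin(6x):
d/dx [4*sin(6x)]
= 4 * cos(6x) * d/dx(6x)
= 4 * 6 * cos(6x)
= 24 * cos(6x)
Evaluate at x = 0:
= 24 * cos(0)
= 24 * 1
= 24

24


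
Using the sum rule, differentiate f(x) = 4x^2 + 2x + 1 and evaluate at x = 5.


Differentiate term by term using power and sum rules:
f(x) = 4x^2 + 2x + 1
f'(x) = 8x + 2
Substitute x = 5:
f'(5) = 8 * 5 + 2
= 40 + 2
= 42

42


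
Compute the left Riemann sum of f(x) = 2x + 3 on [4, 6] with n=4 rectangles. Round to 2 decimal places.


Left Riemann sum uses left endpoints of each subinterval.
Interval: [4, 6], n = 4
dx = (6 - 4) / 4 = 1/2
Left endpoints: [4, 9/2, 5, 11/2]
f values: [11, 12, 13, 14]
Sum = dx * (sum of f values)
= 1/2 * 50
= 25 = 25.00

25.00


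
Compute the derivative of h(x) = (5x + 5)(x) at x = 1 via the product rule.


Let u(x) = 5x + 5 and v(x) = x
u'(x) = 5
v'(x) = 1
Product rule: h'(x) = u'(x)*v(x) + u(x)*v'(x)
= 5 * (x) + (5x + 5) * 1
At x = 1:
u(1) = 5 * 1 + 5 = 10
v(1) = 1 * 1 + 0 = 1
h'(1) = 5 * 1 + 10 * 1
= 5 + 10
= 15

15


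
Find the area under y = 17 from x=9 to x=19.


The area under a constant function y = 17 is a rectangle.
Width = 19 - 9 = 10
Height = 17
Area = width * height
= 10 * 17
= 170

170


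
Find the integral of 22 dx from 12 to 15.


The integral of a constant k over [a, b] equals k * (b - a).
integral from 12 to 15 of 22 dx
= 22 * (15 - 12)
= 22 * 3
= 66

66


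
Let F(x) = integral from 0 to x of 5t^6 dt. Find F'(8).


By the Fundamental Theorem of Calculus (Part 1):
If F(x) = integral from 0 to x of f(t) dt, then F'(x) = f(x)
Here f(t) = 5t^6
So F'(x) = 5x^6
Evaluate at x = 8:
F'(8) = 5 * 8^6
= 5 * 262144
= 1310720

1310720


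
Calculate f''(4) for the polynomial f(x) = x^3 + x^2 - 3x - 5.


First derivative:
f'(x) = 3x^2 + 2x - 3
Second derivative:
f''(x) = 6x + 2
Substitute x = 4:
f''(4) = 6 * 4 + 2
= 24 + 2
= 26

26


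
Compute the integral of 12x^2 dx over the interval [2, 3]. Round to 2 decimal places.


Find the antiderivative of 12x^2:
F(x) = 12/3 * x^3
Apply the Fundamental Theorem of Calculus:
F(3) - F(2)
= 12/3 * 3^3 - 12/3 * 2^3
= 12/3 * (27 - 8)
= 12/3 * 19
= 76 = 76.00

76.00


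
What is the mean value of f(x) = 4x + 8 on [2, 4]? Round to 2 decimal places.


Average value = 1/(b-a) * integral from a to b of f(x) dx
First compute the integral of 4x + 8:
F(x) = 2x^2 + 8x
F(4) = 2 * 16 + 8 * 4 = 64
F(2) = 2 * 4 + 8 * 2 = 24
Integral = 64 - 24 = 40
Average = 40 / (4 - 2) = 40 / 2
= 20 = 20.00

20.00


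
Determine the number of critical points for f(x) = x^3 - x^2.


Find where f'(x) = 0:
f(x) = x^3 - x^2
f'(x) = 3x^2 - 2x
This is a quadratic in x. Use the discriminant to count real roots.
Discriminant = (-2)^2 - 4 * 3 * 0
= 4 - 0
= 4
Since discriminant > 0, f'(x) = 0 has 2 real solutions.
Number of critical points: 2

2


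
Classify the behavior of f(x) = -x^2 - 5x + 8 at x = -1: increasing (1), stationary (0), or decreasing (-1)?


Compute f'(x) to determine behavior:
f'(x) = -2x - 5
f'(-1) = -2 * (-1) - 5
= 2 - 5
= -3
Since f'(-1) < 0, the function is decreasing (-1)

-1


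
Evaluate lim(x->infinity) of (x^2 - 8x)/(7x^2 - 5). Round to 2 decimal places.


For limits at infinity with equal-degree polynomials,
we compare leading coefficients.
Numerator leading term: x^2
Denominator leading term: 7x^2
Divide both by x^2:
lim = (1 - 8/x) / (7 - 5/x^2)
As x -> infinity, the 1/x and 1/x^2 terms vanish:
= 1/7 ≈ 0.14

0.14


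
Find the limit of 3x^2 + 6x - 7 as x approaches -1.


Since polynomials are continuous, we use direct substitution.
lim(x->-1) of 3x^2 + 6x - 7
= 3 * (-1)^2 + 6 * (-1) - 7
= 3 - 6 - 7
= -10

-10


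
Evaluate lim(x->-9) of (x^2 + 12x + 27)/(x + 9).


Direct substitution gives 0/0, so we factor the numerator.
Factor: (x^2 + 12x + 27) = (x + 9)(x + 3)
Cancel the common factor (x + 9):
(x^2 + 12x + 27)/(x + 9) = (x + 3)
Now substitute x = -9:
= (-9) - (-3) = -6

-6


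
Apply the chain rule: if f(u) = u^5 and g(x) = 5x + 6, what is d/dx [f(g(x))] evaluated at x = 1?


Using the chain rule: (f(g(x)))' = f'(g(x)) * g'(x)
First, find g(1):
g(1) = 5 * 1 + 6 = 11
Next, f'(u) = 5u^4
And g'(x) = 5
So f'(g(1)) * g'(1)
= 5 * 11^4 * 5
= 5 * 14641 * 5
= 366025

366025


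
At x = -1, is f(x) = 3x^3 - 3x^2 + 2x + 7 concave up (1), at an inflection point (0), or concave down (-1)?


Concavity is determined by the sign of f''(x).
f(x) = 3x^3 - 3x^2 + 2x + 7
f'(x) = 9x^2 - 6x + 2
f''(x) = 18x - 6
f''(-1) = 18 * (-1) - 6
= -18 - 6
= -24
Since f''(-1) < 0, the function is concave down (-1)

-1


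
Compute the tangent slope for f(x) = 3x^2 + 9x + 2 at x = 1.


The slope of the tangent line equals f'(x) at the point.
f(x) = 3x^2 + 9x + 2
f'(x) = 6x + 9
At x = 1:
f'(1) = 6 * 1 + 9
= 6 + 9
= 15

15


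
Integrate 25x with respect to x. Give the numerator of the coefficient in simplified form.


Apply the power rule for integration:
integral of ax^n dx = a/(n+1) * x^(n+1) + C
integral of 25x dx
= 25/2 * x^2 + C
The coefficient in lowest terms is 25/2, and its numerator is 25

25


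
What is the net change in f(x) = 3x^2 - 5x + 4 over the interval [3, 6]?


Net change = f(b) - f(a)
f(x) = 3x^2 - 5x + 4
Compute f(6):
f(6) = 3 * 6^2 - 5 * 6 + 4
= 108 - 30 + 4
= 82
Compute f(3):
f(3) = 3 * 3^2 - 5 * 3 + 4
= 27 - 15 + 4
= 16
Net change = 82 - 16 = 66

66


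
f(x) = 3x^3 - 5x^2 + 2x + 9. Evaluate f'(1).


Differentiate f(x) = 3x^3 - 5x^2 + 2x + 9 term by term:
f'(x) = 9x^2 - 10x + 2
Substitute x = 1:
f'(1) = 9 * 1^2 - 10 * 1 + 2
= 9 - 10 + 2
= 1

1


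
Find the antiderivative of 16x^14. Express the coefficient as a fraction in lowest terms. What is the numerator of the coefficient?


Apply the power rule for integration:
integral of ax^n dx = a/(n+1) * x^(n+1) + C
integral of 16x^14 dx
= 16/15 * x^15 + C
The coefficient in lowest terms is 16/15, and its numerator is 16

16
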